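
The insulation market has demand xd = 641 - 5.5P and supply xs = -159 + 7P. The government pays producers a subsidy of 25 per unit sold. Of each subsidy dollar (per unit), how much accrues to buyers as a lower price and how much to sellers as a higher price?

Pre-subsidy: 641 - 5.5P = -159 + 7P gives P* = 64, x* = 289.
With the subsidy, sellers receive Ps = Pb + 25 for each unit, where Pb is the price buyers pay.
Supply in terms of Pb becomes xs = -159 + 7(Pb + 25) = 16 + 7Pb. Setting this equal to demand: 641 - 5.5Pb = 16 + 7Pb, so Pb = 50.
Sellers receive Ps = 50 + 25 = 75; x' = 641 − 5.5·50 = 366.
Buyers' price falls by P* − Pb = 64 − 50 = 14; sellers' price rises by Ps − P* = 75 − 64 = 11.

Buyers gain 14 per unit; sellers gain 11 per unit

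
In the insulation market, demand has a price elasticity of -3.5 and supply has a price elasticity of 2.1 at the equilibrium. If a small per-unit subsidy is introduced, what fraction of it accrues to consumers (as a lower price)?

For a small subsidy around the equilibrium, the benefit split depends on the relative slopes, which at a point are proportional to the elasticities.
Buyer share = εs/(εs + |εd|) = 2.1/(2.1 + 3.5) = 0.375; seller share = |εd|/(εs + |εd|) = 0.625.

Consumer share = 0.375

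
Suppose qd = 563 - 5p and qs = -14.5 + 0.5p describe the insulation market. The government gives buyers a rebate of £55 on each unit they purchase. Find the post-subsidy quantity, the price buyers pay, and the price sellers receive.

Pre-subsidy: 563 - 5p = -14.5 + 0.5p gives p* = 105, q* = 38.
With the rebate, buyers effectively pay pb = ps − 55, where ps is the price sellers receive.
Demand in terms of ps becomes qd = 563 − 5(ps − 55) = 838 - 5ps. Setting this equal to supply: 838 - 5ps = -14.5 + 0.5ps, so ps = 155.
Buyers pay pb = 155 − 55 = 100; q' = -14.5 + 0.5·155 = 63.

q' = 63; buyers pay £100; sellers receive £155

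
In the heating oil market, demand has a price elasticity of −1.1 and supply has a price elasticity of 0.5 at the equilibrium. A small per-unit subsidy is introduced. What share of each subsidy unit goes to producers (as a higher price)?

For a small subsidy around the equilibrium, the benefit split depends on the relative slopes, which at a point are proportional to the elasticities.
Buyer share = εs/(εs + |εd|) = 0.5/(0.5 + 1.1) = 0.3125; seller share = |εd|/(εs + |εd|) = 0.6875.
So producers capture 0.6875 of the subsidy.

Producer share = 0.6875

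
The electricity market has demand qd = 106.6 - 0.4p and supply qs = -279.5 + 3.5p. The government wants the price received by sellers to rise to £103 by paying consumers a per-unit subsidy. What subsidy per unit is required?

At a seller price of 103, quantity supplied is -279.5 + 3.5·103 = 81.
Buyers absorb 81 only when they pay pb with 106.6 − 0.4·pb = 81, i.e. pb = 64.
s = ps − pb = 103 − 64 = 39.

Required subsidy s = £39 per unit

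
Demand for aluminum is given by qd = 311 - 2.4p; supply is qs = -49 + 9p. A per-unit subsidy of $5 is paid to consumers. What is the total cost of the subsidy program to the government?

Government cost = 23245/19

Pre-subsidy: 311 - 2.4p = -49 + 9p gives p* = 600/19, q* = 4469/19.
With the rebate, buyers effectively pay pb = ps − 5, where ps is the price sellers receive.
Demand in terms of ps becomes qd = 311 − 2.4(ps − 5) = 323 - 2.4ps. Setting this equal to supply: 323 - 2.4ps = -49 + 9ps, so ps = 620/19.
Buyers pay pb = 620/19 − 5 = 525/19; q' = -49 + 9·(620/19) = 4649/19.
Government outlay = subsidy × quantity = 5 × 4649/19 = 23245/19.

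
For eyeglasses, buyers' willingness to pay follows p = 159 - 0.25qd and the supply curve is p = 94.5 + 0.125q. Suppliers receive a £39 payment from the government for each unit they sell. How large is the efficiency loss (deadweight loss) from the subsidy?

Deadweight loss = £2028

Pre-subsidy: 159 - 0.25q = 94.5 + 0.125q gives q* = 172 and p* = 116.
With the subsidy, sellers receive ps = pb + 39 for each unit, where pb is the price buyers pay.
On the curves, pb = 159 - 0.25q and ps = 94.5 + 0.125q; the wedge ps − pb = 39 gives 94.5 + 0.125q − (159 - 0.25q) = 39, so q' = 276.
Then pb = 159 − 0.25·276 = 90 and ps = 94.5 + 0.125·276 = 129.
The subsidy expands output by 276 − 172 = 104 past the efficient level; on those units the gap between marginal cost and willingness to pay runs from 0 up to 39.
DWL = ½ × 39 × 104 = 2028.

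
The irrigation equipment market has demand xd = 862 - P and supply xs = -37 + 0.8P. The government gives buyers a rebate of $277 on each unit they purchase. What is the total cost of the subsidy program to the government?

Government cost = 403589/3

Pre-subsidy: 862 - P = -37 + 0.8P gives P* = 4495/9, x* = 3263/9.
With the rebate, buyers effectively pay Pb = Ps − 277, where Ps is the price sellers receive.
Demand in terms of Ps becomes xd = 862 − 1(Ps − 277) = 1139 - Ps. Setting this equal to supply: 1139 - Ps = -37 + 0.8Ps, so Ps = 1960/3.
Buyers pay Pb = 1960/3 − 277 = 1129/3; x' = -37 + 0.8·(1960/3) = 1457/3.
Government outlay = subsidy × quantity = 277 × 1457/3 = 403589/3.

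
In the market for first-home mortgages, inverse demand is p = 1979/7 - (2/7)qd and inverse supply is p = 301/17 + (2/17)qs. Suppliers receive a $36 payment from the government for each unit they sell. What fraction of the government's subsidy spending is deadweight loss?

DWL / government spending = 119/1990

Pre-subsidy: 1979/7 - (2/7)q = 301/17 + (2/17)q gives q* = 657 and p* = 95.
With the subsidy, sellers receive ps = pb + 36 for each unit, where pb is the price buyers pay.
On the curves, pb = 1979/7 - (2/7)q and ps = 301/17 + (2/17)q; the wedge ps − pb = 36 gives 301/17 + (2/17)q − (1979/7 - (2/7)q) = 36, so q' = 746.25.
Then pb = 1979/7 − (2/7)·746.25 = 69.5 and ps = 301/17 + (2/17)·746.25 = 105.5.
ΔCS = ½(657 + 746.25)(95 − 69.5) = 17891.4375; ΔPS = ½(657 + 746.25)(105.5 − 95) = 7367.0625.
Government spending = 36 × 746.25 = 26865.
DWL = ½ × 36 × (746.25 − 657) = 1606.5; fraction = 1606.5 / 26865 = 119/1990.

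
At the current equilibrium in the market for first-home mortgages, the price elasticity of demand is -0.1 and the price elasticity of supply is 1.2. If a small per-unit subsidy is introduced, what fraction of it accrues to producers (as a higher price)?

Producer share = 1/13

For a small subsidy around the equilibrium, the benefit split depends on the relative slopes, which at a point are proportional to the elasticities.
Buyer share = εs/(εs + |εd|) = 1.2/(1.2 + 0.1) = 12/13; seller share = |εd|/(εs + |εd|) = 1/13.
So producers capture 1/13 of the subsidy.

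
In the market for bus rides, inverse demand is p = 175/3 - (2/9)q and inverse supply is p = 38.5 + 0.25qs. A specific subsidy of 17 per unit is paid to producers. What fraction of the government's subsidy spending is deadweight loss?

Pre-subsidy: 175/3 - (2/9)q = 38.5 + 0.25q gives q* = 42 and p* = 49.
With the subsidy, sellers receive ps = pb + 17 for each unit, where pb is the price buyers pay.
On the curves, pb = 175/3 - (2/9)q and ps = 38.5 + 0.25q; the wedge ps − pb = 17 gives 38.5 + 0.25q − (175/3 - (2/9)q) = 17, so q' = 78.
Then pb = 175/3 − (2/9)·78 = 41 and ps = 38.5 + 0.25·78 = 58.
ΔCS = ½(42 + 78)(49 − 41) = 480; ΔPS = ½(42 + 78)(58 − 49) = 540.
Government spending = 17 × 78 = 1326.
DWL = ½ × 17 × (78 − 42) = 306; fraction = 306 / 1326 = 3/13.

DWL / government spending = 3/13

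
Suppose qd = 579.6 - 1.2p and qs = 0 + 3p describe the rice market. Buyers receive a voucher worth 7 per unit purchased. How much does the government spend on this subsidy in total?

Government cost = 2940

Pre-subsidy: 579.6 - 1.2p = 0 + 3p gives p* = 138, q* = 414.
With the rebate, buyers effectively pay pb = ps − 7, where ps is the price sellers receive.
Demand in terms of ps becomes qd = 579.6 − 1.2(ps − 7) = 588 - 1.2ps. Setting this equal to supply: 588 - 1.2ps = 0 + 3ps, so ps = 140.
Buyers pay pb = 140 − 7 = 133; q' = 0 + 3·140 = 420.
Government outlay = subsidy × quantity = 7 × 420 = 2940.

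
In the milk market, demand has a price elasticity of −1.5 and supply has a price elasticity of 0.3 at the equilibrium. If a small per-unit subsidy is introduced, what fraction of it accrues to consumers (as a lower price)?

For a small subsidy around the equilibrium, the benefit split depends on the relative slopes, which at a point are proportional to the elasticities.
Buyer share = εs/(εs + |εd|) = 0.3/(0.3 + 1.5) = 1/6; seller share = |εd|/(εs + |εd|) = 5/6.

Consumer share = 1/6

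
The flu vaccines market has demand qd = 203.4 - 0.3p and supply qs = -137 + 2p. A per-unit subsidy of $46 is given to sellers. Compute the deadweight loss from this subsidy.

Pre-subsidy: 203.4 - 0.3p = -137 + 2p gives p* = 148, q* = 159.
With the subsidy, sellers receive ps = pb + 46 for each unit, where pb is the price buyers pay.
Supply in terms of pb becomes qs = -137 + 2(pb + 46) = -45 + 2pb. Setting this equal to demand: 203.4 - 0.3pb = -45 + 2pb, so pb = 108.
Sellers receive ps = 108 + 46 = 154; q' = 203.4 − 0.3·108 = 171.
The subsidy expands output by 171 − 159 = 12 past the efficient level; on those units the gap between marginal cost and willingness to pay runs from 0 up to 46.
DWL = ½ × 46 × 12 = 276.

Deadweight loss = $276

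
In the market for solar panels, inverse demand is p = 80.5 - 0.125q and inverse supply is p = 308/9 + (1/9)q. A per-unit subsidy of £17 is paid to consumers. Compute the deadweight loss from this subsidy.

Deadweight loss = £612

Pre-subsidy: 80.5 - 0.125q = 308/9 + (1/9)q gives q* = 196 and p* = 56.
With the rebate, buyers effectively pay pb = ps − 17, where ps is the price sellers receive.
On the curves, pb = 80.5 - 0.125q and ps = 308/9 + (1/9)q; the wedge ps − pb = 17 gives 308/9 + (1/9)q − (80.5 - 0.125q) = 17, so q' = 268.
Then pb = 80.5 − 0.125·268 = 47 and ps = 308/9 + (1/9)·268 = 64.
The subsidy expands output by 268 − 196 = 72 past the efficient level; on those units the gap between marginal cost and willingness to pay runs from 0 up to 17.
DWL = ½ × 17 × 72 = 612.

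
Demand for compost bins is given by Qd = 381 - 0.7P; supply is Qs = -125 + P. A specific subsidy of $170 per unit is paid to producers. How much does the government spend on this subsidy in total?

Government cost = $41250

Pre-subsidy: 381 - 0.7P = -125 + P gives P* = 5060/17, Q* = 2935/17.
With the subsidy, sellers receive Ps = Pb + 170 for each unit, where Pb is the price buyers pay.
Supply in terms of Pb becomes Qs = -125 + 1(Pb + 170) = 45 + Pb. Setting this equal to demand: 381 - 0.7Pb = 45 + Pb, so Pb = 3360/17.
Sellers receive Ps = 3360/17 + 170 = 6250/17; Q' = 381 − 0.7·(3360/17) = 4125/17.
Government outlay = subsidy × quantity = 170 × 4125/17 = 41250.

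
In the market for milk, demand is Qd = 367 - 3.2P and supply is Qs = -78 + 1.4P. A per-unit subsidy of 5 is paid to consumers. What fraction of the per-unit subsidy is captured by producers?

Producer share = 16/23

Pre-subsidy: 367 - 3.2P = -78 + 1.4P gives P* = 2225/23, Q* = 1321/23.
With the rebate, buyers effectively pay Pb = Ps − 5, where Ps is the price sellers receive.
Demand in terms of Ps becomes Qd = 367 − 3.2(Ps − 5) = 383 - 3.2Ps. Setting this equal to supply: 383 - 3.2Ps = -78 + 1.4Ps, so Ps = 2305/23.
Buyers pay Pb = 2305/23 − 5 = 2190/23; Q' = -78 + 1.4·(2305/23) = 1433/23.
Buyers' price falls by P* − Pb = 2225/23 − 2190/23 = 35/23; sellers' price rises by Ps − P* = 2305/23 − 2225/23 = 80/23.
So producers capture (80/23)/5 = 16/23 of each unit of subsidy.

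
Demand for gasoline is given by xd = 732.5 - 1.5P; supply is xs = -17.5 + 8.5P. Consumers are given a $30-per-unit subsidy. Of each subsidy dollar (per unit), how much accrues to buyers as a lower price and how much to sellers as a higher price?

Buyers gain $25.5 per unit; sellers gain $4.5 per unit

Pre-subsidy: 732.5 - 1.5P = -17.5 + 8.5P gives P* = 75, x* = 620.
With the rebate, buyers effectively pay Pb = Ps − 30, where Ps is the price sellers receive.
Demand in terms of Ps becomes xd = 732.5 − 1.5(Ps − 30) = 777.5 - 1.5Ps. Setting this equal to supply: 777.5 - 1.5Ps = -17.5 + 8.5Ps, so Ps = 79.5.
Buyers pay Pb = 79.5 − 30 = 49.5; x' = -17.5 + 8.5·79.5 = 658.25.
Buyers' price falls by P* − Pb = 75 − 49.5 = 25.5; sellers' price rises by Ps − P* = 79.5 − 75 = 4.5.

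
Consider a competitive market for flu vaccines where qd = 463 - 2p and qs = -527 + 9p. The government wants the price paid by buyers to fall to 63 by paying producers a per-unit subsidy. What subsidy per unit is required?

Required subsidy s = 33 per unit

At a buyer price of 63, quantity demanded is 463 − 2·63 = 337.
Sellers supply 337 only when they receive ps with -527 + 9·ps = 337, i.e. ps = 96.
s = ps − pb = 96 − 63 = 33.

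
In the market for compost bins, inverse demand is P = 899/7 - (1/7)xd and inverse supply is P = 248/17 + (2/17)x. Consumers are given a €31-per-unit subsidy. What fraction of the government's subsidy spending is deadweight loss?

DWL / government spending = 119/1112

Pre-subsidy: 899/7 - (1/7)x = 248/17 + (2/17)x gives x* = 437 and P* = 66.
With the rebate, buyers effectively pay Pb = Ps − 31, where Ps is the price sellers receive.
On the curves, Pb = 899/7 - (1/7)x and Ps = 248/17 + (2/17)x; the wedge Ps − Pb = 31 gives 248/17 + (2/17)x − (899/7 - (1/7)x) = 31, so x' = 556.
Then Pb = 899/7 − (1/7)·556 = 49 and Ps = 248/17 + (2/17)·556 = 80.
ΔCS = ½(437 + 556)(66 − 49) = 8440.5; ΔPS = ½(437 + 556)(80 − 66) = 6951.
Government spending = 31 × 556 = 17236.
DWL = ½ × 31 × (556 − 437) = 1844.5; fraction = 1844.5 / 17236 = 119/1112.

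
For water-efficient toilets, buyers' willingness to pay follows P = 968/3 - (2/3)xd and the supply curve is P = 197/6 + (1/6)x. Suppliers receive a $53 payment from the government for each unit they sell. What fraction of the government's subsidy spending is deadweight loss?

Pre-subsidy: 968/3 - (2/3)x = 197/6 + (1/6)x gives x* = 347.8 and P* = 90.8.
With the subsidy, sellers receive Ps = Pb + 53 for each unit, where Pb is the price buyers pay.
On the curves, Pb = 968/3 - (2/3)x and Ps = 197/6 + (1/6)x; the wedge Ps − Pb = 53 gives 197/6 + (1/6)x − (968/3 - (2/3)x) = 53, so x' = 411.4.
Then Pb = 968/3 − (2/3)·411.4 = 48.4 and Ps = 197/6 + (1/6)·411.4 = 101.4.
ΔCS = ½(347.8 + 411.4)(90.8 − 48.4) = 16095.04; ΔPS = ½(347.8 + 411.4)(101.4 − 90.8) = 4023.76.
Government spending = 53 × 411.4 = 21804.2.
DWL = ½ × 53 × (411.4 − 347.8) = 1685.4; fraction = 1685.4 / 21804.2 = 159/2057.

DWL / government spending = 159/2057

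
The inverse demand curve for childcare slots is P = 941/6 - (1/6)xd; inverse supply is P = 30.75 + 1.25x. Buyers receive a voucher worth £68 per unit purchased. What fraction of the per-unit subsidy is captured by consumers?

Consumer share = 2/17

Pre-subsidy: 941/6 - (1/6)x = 30.75 + 1.25x gives x* = 89 and P* = 142.
With the rebate, buyers effectively pay Pb = Ps − 68, where Ps is the price sellers receive.
On the curves, Pb = 941/6 - (1/6)x and Ps = 30.75 + 1.25x; the wedge Ps − Pb = 68 gives 30.75 + 1.25x − (941/6 - (1/6)x) = 68, so x' = 137.
Then Pb = 941/6 − (1/6)·137 = 134 and Ps = 30.75 + 1.25·137 = 202.
Buyers' price falls by P* − Pb = 142 − 134 = 8; sellers' price rises by Ps − P* = 202 − 142 = 60.
So consumers capture 8/68 = 2/17 of each unit of subsidy.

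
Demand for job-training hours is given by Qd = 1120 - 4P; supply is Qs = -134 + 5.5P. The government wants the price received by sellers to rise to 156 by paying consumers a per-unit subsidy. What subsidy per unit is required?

Required subsidy s = 57 per unit

At a seller price of 156, quantity supplied is -134 + 5.5·156 = 724.
Buyers absorb 724 only when they pay Pb with 1120 − 4·Pb = 724, i.e. Pb = 99.
s = Ps − Pb = 156 − 99 = 57.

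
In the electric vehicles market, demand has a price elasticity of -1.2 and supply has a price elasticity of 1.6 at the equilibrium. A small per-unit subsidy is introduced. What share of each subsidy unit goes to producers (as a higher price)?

Producer share = 3/7

For a small subsidy around the equilibrium, the benefit split depends on the relative slopes, which at a point are proportional to the elasticities.
Buyer share = εs/(εs + |εd|) = 1.6/(1.6 + 1.2) = 4/7; seller share = |εd|/(εs + |εd|) = 3/7.
So producers capture 3/7 of the subsidy.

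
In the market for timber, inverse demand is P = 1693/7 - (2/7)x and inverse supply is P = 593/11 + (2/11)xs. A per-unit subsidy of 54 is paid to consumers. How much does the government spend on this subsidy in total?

Government cost = 27945

Pre-subsidy: 1693/7 - (2/7)x = 593/11 + (2/11)x gives x* = 402 and P* = 127.
With the rebate, buyers effectively pay Pb = Ps − 54, where Ps is the price sellers receive.
On the curves, Pb = 1693/7 - (2/7)x and Ps = 593/11 + (2/11)x; the wedge Ps − Pb = 54 gives 593/11 + (2/11)x − (1693/7 - (2/7)x) = 54, so x' = 517.5.
Then Pb = 1693/7 − (2/7)·517.5 = 94 and Ps = 593/11 + (2/11)·517.5 = 148.
Government outlay = subsidy × quantity = 54 × 517.5 = 27945.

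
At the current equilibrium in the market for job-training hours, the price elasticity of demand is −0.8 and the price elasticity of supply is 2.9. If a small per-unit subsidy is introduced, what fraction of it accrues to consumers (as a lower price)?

Consumer share = 29/37

For a small subsidy around the equilibrium, the benefit split depends on the relative slopes, which at a point are proportional to the elasticities.
Buyer share = εs/(εs + |εd|) = 2.9/(2.9 + 0.8) = 29/37; seller share = |εd|/(εs + |εd|) = 8/37.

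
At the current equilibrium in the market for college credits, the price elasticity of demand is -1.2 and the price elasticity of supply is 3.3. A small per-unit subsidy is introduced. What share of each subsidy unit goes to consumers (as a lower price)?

For a small subsidy around the equilibrium, the benefit split depends on the relative slopes, which at a point are proportional to the elasticities.
Buyer share = εs/(εs + |εd|) = 3.3/(3.3 + 1.2) = 11/15; seller share = |εd|/(εs + |εd|) = 4/15.

Consumer share = 11/15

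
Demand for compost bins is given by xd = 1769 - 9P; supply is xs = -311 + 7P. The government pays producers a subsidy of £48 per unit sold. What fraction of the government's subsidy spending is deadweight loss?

Pre-subsidy: 1769 - 9P = -311 + 7P gives P* = 130, x* = 599.
With the subsidy, sellers receive Ps = Pb + 48 for each unit, where Pb is the price buyers pay.
Supply in terms of Pb becomes xs = -311 + 7(Pb + 48) = 25 + 7Pb. Setting this equal to demand: 1769 - 9Pb = 25 + 7Pb, so Pb = 109.
Sellers receive Ps = 109 + 48 = 157; x' = 1769 − 9·109 = 788.
ΔCS = ½(599 + 788)(130 − 109) = 14563.5; ΔPS = ½(599 + 788)(157 − 130) = 18724.5.
Government spending = 48 × 788 = 37824.
DWL = ½ × 48 × (788 − 599) = 4536; fraction = 4536 / 37824 = 189/1576.

DWL / government spending = 189/1576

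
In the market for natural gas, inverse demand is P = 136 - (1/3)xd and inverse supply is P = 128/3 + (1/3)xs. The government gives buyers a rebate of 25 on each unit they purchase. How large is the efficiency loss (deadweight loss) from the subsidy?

Deadweight loss = 468.75

Pre-subsidy: 136 - (1/3)x = 128/3 + (1/3)x gives x* = 140 and P* = 268/3.
With the rebate, buyers effectively pay Pb = Ps − 25, where Ps is the price sellers receive.
On the curves, Pb = 136 - (1/3)x and Ps = 128/3 + (1/3)x; the wedge Ps − Pb = 25 gives 128/3 + (1/3)x − (136 - (1/3)x) = 25, so x' = 177.5.
Then Pb = 136 − (1/3)·177.5 = 461/6 and Ps = 128/3 + (1/3)·177.5 = 611/6.
The subsidy expands output by 177.5 − 140 = 37.5 past the efficient level; on those units the gap between marginal cost and willingness to pay runs from 0 up to 25.
DWL = ½ × 25 × 37.5 = 468.75.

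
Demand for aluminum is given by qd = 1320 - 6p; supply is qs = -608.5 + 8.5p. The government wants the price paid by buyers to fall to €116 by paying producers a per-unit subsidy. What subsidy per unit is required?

At a buyer price of 116, quantity demanded is 1320 − 6·116 = 624.
Sellers supply 624 only when they receive ps with -608.5 + 8.5·ps = 624, i.e. ps = 145.
s = ps − pb = 145 − 116 = 29.

Required subsidy s = €29 per unit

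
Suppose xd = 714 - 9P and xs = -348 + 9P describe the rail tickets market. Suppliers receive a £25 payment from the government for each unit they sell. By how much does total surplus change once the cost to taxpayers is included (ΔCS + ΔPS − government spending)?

Net change in total surplus = -£1406.25

Pre-subsidy: 714 - 9P = -348 + 9P gives P* = 59, x* = 183.
With the subsidy, sellers receive Ps = Pb + 25 for each unit, where Pb is the price buyers pay.
Supply in terms of Pb becomes xs = -348 + 9(Pb + 25) = -123 + 9Pb. Setting this equal to demand: 714 - 9Pb = -123 + 9Pb, so Pb = 46.5.
Sellers receive Ps = 46.5 + 25 = 71.5; x' = 714 − 9·46.5 = 295.5.
ΔCS = ½(183 + 295.5)(59 − 46.5) = 2990.625; ΔPS = ½(183 + 295.5)(71.5 − 59) = 2990.625.
Government spending = 25 × 295.5 = 7387.5.
Net change = 2990.625 + 2990.625 − 7387.5 = -1406.25. The loss equals the DWL triangle ½·25·112.5.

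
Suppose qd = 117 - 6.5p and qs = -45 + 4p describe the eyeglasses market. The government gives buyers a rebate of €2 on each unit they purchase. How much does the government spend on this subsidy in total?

Pre-subsidy: 117 - 6.5p = -45 + 4p gives p* = 108/7, q* = 117/7.
With the rebate, buyers effectively pay pb = ps − 2, where ps is the price sellers receive.
Demand in terms of ps becomes qd = 117 − 6.5(ps − 2) = 130 - 6.5ps. Setting this equal to supply: 130 - 6.5ps = -45 + 4ps, so ps = 50/3.
Buyers pay pb = 50/3 − 2 = 44/3; q' = -45 + 4·(50/3) = 65/3.
Government outlay = subsidy × quantity = 2 × 65/3 = 130/3.

Government cost = 130/3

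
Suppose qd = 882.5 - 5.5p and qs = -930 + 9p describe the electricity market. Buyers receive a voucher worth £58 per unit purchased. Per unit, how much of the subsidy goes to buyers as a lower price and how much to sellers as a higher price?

Pre-subsidy: 882.5 - 5.5p = -930 + 9p gives p* = 125, q* = 195.
With the rebate, buyers effectively pay pb = ps − 58, where ps is the price sellers receive.
Demand in terms of ps becomes qd = 882.5 − 5.5(ps − 58) = 1201.5 - 5.5ps. Setting this equal to supply: 1201.5 - 5.5ps = -930 + 9ps, so ps = 147.
Buyers pay pb = 147 − 58 = 89; q' = -930 + 9·147 = 393.
Buyers' price falls by p* − pb = 125 − 89 = 36; sellers' price rises by ps − p* = 147 − 125 = 22.

Buyers gain £36 per unit; sellers gain £22 per unit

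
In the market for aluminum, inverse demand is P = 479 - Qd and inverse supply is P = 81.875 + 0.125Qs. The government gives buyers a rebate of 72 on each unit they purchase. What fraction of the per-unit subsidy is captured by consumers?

Pre-subsidy: 479 - Q = 81.875 + 0.125Q gives Q* = 353 and P* = 126.
With the rebate, buyers effectively pay Pb = Ps − 72, where Ps is the price sellers receive.
On the curves, Pb = 479 - Q and Ps = 81.875 + 0.125Q; the wedge Ps − Pb = 72 gives 81.875 + 0.125Q − (479 - Q) = 72, so Q' = 417.
Then Pb = 479 − 1·417 = 62 and Ps = 81.875 + 0.125·417 = 134.
Buyers' price falls by P* − Pb = 126 − 62 = 64; sellers' price rises by Ps − P* = 134 − 126 = 8.
So consumers capture 64/72 = 8/9 of each unit of subsidy.

Consumer share = 8/9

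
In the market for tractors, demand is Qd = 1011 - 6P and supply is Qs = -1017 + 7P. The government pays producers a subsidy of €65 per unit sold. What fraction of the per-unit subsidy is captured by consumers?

Pre-subsidy: 1011 - 6P = -1017 + 7P gives P* = 156, Q* = 75.
With the subsidy, sellers receive Ps = Pb + 65 for each unit, where Pb is the price buyers pay.
Supply in terms of Pb becomes Qs = -1017 + 7(Pb + 65) = -562 + 7Pb. Setting this equal to demand: 1011 - 6Pb = -562 + 7Pb, so Pb = 121.
Sellers receive Ps = 121 + 65 = 186; Q' = 1011 − 6·121 = 285.
Buyers' price falls by P* − Pb = 156 − 121 = 35; sellers' price rises by Ps − P* = 186 − 156 = 30.
So consumers capture 35/65 = 7/13 of each unit of subsidy.

Consumer share = 7/13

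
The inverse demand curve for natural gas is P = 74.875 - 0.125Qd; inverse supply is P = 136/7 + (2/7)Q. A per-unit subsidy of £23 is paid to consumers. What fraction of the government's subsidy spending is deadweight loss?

Pre-subsidy: 74.875 - 0.125Q = 136/7 + (2/7)Q gives Q* = 135 and P* = 58.
With the rebate, buyers effectively pay Pb = Ps − 23, where Ps is the price sellers receive.
On the curves, Pb = 74.875 - 0.125Q and Ps = 136/7 + (2/7)Q; the wedge Ps − Pb = 23 gives 136/7 + (2/7)Q − (74.875 - 0.125Q) = 23, so Q' = 191.
Then Pb = 74.875 − 0.125·191 = 51 and Ps = 136/7 + (2/7)·191 = 74.
ΔCS = ½(135 + 191)(58 − 51) = 1141; ΔPS = ½(135 + 191)(74 − 58) = 2608.
Government spending = 23 × 191 = 4393.
DWL = ½ × 23 × (191 − 135) = 644; fraction = 644 / 4393 = 28/191.

DWL / government spending = 28/191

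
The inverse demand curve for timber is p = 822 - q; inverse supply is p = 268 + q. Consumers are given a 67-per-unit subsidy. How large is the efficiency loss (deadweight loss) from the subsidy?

Pre-subsidy: 822 - q = 268 + q gives q* = 277 and p* = 545.
With the rebate, buyers effectively pay pb = ps − 67, where ps is the price sellers receive.
On the curves, pb = 822 - q and ps = 268 + q; the wedge ps − pb = 67 gives 268 + q − (822 - q) = 67, so q' = 310.5.
Then pb = 822 − 1·310.5 = 511.5 and ps = 268 + 1·310.5 = 578.5.
The subsidy expands output by 310.5 − 277 = 33.5 past the efficient level; on those units the gap between marginal cost and willingness to pay runs from 0 up to 67.
DWL = ½ × 67 × 33.5 = 1122.25.

Deadweight loss = 1122.25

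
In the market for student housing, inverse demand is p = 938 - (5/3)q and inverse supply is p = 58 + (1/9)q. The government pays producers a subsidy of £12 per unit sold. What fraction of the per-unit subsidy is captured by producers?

Producer share = 0.0625

Pre-subsidy: 938 - (5/3)q = 58 + (1/9)q gives q* = 495 and p* = 113.
With the subsidy, sellers receive ps = pb + 12 for each unit, where pb is the price buyers pay.
On the curves, pb = 938 - (5/3)q and ps = 58 + (1/9)q; the wedge ps − pb = 12 gives 58 + (1/9)q − (938 - (5/3)q) = 12, so q' = 501.75.
Then pb = 938 − (5/3)·501.75 = 101.75 and ps = 58 + (1/9)·501.75 = 113.75.
Buyers' price falls by p* − pb = 113 − 101.75 = 11.25; sellers' price rises by ps − p* = 113.75 − 113 = 0.75.
So producers capture 0.75/12 = 0.0625 of each unit of subsidy.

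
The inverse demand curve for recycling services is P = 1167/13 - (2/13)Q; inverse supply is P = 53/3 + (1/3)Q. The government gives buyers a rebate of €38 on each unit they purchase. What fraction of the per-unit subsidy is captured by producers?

Producer share = 13/19

Pre-subsidy: 1167/13 - (2/13)Q = 53/3 + (1/3)Q gives Q* = 148 and P* = 67.
With the rebate, buyers effectively pay Pb = Ps − 38, where Ps is the price sellers receive.
On the curves, Pb = 1167/13 - (2/13)Q and Ps = 53/3 + (1/3)Q; the wedge Ps − Pb = 38 gives 53/3 + (1/3)Q − (1167/13 - (2/13)Q) = 38, so Q' = 226.
Then Pb = 1167/13 − (2/13)·226 = 55 and Ps = 53/3 + (1/3)·226 = 93.
Buyers' price falls by P* − Pb = 67 − 55 = 12; sellers' price rises by Ps − P* = 93 − 67 = 26.
So producers capture 26/38 = 13/19 of each unit of subsidy.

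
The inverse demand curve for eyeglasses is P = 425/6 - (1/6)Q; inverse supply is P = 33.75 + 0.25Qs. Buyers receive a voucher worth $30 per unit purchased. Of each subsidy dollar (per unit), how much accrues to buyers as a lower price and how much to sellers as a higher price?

Buyers gain $12 per unit; sellers gain $18 per unit

Pre-subsidy: 425/6 - (1/6)Q = 33.75 + 0.25Q gives Q* = 89 and P* = 56.
With the rebate, buyers effectively pay Pb = Ps − 30, where Ps is the price sellers receive.
On the curves, Pb = 425/6 - (1/6)Q and Ps = 33.75 + 0.25Q; the wedge Ps − Pb = 30 gives 33.75 + 0.25Q − (425/6 - (1/6)Q) = 30, so Q' = 161.
Then Pb = 425/6 − (1/6)·161 = 44 and Ps = 33.75 + 0.25·161 = 74.
Buyers' price falls by P* − Pb = 56 − 44 = 12; sellers' price rises by Ps − P* = 74 − 56 = 18.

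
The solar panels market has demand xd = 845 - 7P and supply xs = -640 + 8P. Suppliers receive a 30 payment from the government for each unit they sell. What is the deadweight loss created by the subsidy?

Deadweight loss = 1680

Pre-subsidy: 845 - 7P = -640 + 8P gives P* = 99, x* = 152.
With the subsidy, sellers receive Ps = Pb + 30 for each unit, where Pb is the price buyers pay.
Supply in terms of Pb becomes xs = -640 + 8(Pb + 30) = -400 + 8Pb. Setting this equal to demand: 845 - 7Pb = -400 + 8Pb, so Pb = 83.
Sellers receive Ps = 83 + 30 = 113; x' = 845 − 7·83 = 264.
The subsidy expands output by 264 − 152 = 112 past the efficient level; on those units the gap between marginal cost and willingness to pay runs from 0 up to 30.
DWL = ½ × 30 × 112 = 1680.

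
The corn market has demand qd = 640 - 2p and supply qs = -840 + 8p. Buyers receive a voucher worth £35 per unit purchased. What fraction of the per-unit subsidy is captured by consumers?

Consumer share = 0.8

Pre-subsidy: 640 - 2p = -840 + 8p gives p* = 148, q* = 344.
With the rebate, buyers effectively pay pb = ps − 35, where ps is the price sellers receive.
Demand in terms of ps becomes qd = 640 − 2(ps − 35) = 710 - 2ps. Setting this equal to supply: 710 - 2ps = -840 + 8ps, so ps = 155.
Buyers pay pb = 155 − 35 = 120; q' = -840 + 8·155 = 400.
Buyers' price falls by p* − pb = 148 − 120 = 28; sellers' price rises by ps − p* = 155 − 148 = 7.
So consumers capture 28/35 = 0.8 of each unit of subsidy.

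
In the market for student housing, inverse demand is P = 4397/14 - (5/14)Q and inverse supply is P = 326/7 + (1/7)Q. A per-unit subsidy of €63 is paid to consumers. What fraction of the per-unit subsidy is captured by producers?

Pre-subsidy: 4397/14 - (5/14)Q = 326/7 + (1/7)Q gives Q* = 535 and P* = 123.
With the rebate, buyers effectively pay Pb = Ps − 63, where Ps is the price sellers receive.
On the curves, Pb = 4397/14 - (5/14)Q and Ps = 326/7 + (1/7)Q; the wedge Ps − Pb = 63 gives 326/7 + (1/7)Q − (4397/14 - (5/14)Q) = 63, so Q' = 661.
Then Pb = 4397/14 − (5/14)·661 = 78 and Ps = 326/7 + (1/7)·661 = 141.
Buyers' price falls by P* − Pb = 123 − 78 = 45; sellers' price rises by Ps − P* = 141 − 123 = 18.
So producers capture 18/63 = 2/7 of each unit of subsidy.

Producer share = 2/7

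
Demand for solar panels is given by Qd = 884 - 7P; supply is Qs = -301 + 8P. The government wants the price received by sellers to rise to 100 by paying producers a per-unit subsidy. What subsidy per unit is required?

Required subsidy s = 45 per unit

At a seller price of 100, quantity supplied is -301 + 8·100 = 499.
Buyers absorb 499 only when they pay Pb with 884 − 7·Pb = 499, i.e. Pb = 55.
s = Ps − Pb = 100 − 55 = 45.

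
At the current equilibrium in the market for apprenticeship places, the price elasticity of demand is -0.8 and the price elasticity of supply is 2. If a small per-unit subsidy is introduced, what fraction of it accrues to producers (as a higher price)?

Producer share = 2/7

For a small subsidy around the equilibrium, the benefit split depends on the relative slopes, which at a point are proportional to the elasticities.
Buyer share = εs/(εs + |εd|) = 2/(2 + 0.8) = 5/7; seller share = |εd|/(εs + |εd|) = 2/7.
So producers capture 2/7 of the subsidy.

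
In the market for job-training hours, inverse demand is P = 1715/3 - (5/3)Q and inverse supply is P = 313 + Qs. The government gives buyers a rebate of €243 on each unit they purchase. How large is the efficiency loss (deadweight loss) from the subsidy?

Deadweight loss = €11071.6875

Pre-subsidy: 1715/3 - (5/3)Q = 313 + Q gives Q* = 97 and P* = 410.
With the rebate, buyers effectively pay Pb = Ps − 243, where Ps is the price sellers receive.
On the curves, Pb = 1715/3 - (5/3)Q and Ps = 313 + Q; the wedge Ps − Pb = 243 gives 313 + Q − (1715/3 - (5/3)Q) = 243, so Q' = 188.125.
Then Pb = 1715/3 − (5/3)·188.125 = 258.125 and Ps = 313 + 1·188.125 = 501.125.
The subsidy expands output by 188.125 − 97 = 91.125 past the efficient level; on those units the gap between marginal cost and willingness to pay runs from 0 up to 243.
DWL = ½ × 243 × 91.125 = 11071.6875.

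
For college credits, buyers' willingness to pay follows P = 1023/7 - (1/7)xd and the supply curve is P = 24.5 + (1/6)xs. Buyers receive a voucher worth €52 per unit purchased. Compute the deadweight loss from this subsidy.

Pre-subsidy: 1023/7 - (1/7)x = 24.5 + (1/6)x gives x* = 393 and P* = 90.
With the rebate, buyers effectively pay Pb = Ps − 52, where Ps is the price sellers receive.
On the curves, Pb = 1023/7 - (1/7)x and Ps = 24.5 + (1/6)x; the wedge Ps − Pb = 52 gives 24.5 + (1/6)x − (1023/7 - (1/7)x) = 52, so x' = 561.
Then Pb = 1023/7 − (1/7)·561 = 66 and Ps = 24.5 + (1/6)·561 = 118.
The subsidy expands output by 561 − 393 = 168 past the efficient level; on those units the gap between marginal cost and willingness to pay runs from 0 up to 52.
DWL = ½ × 52 × 168 = 4368.

Deadweight loss = €4368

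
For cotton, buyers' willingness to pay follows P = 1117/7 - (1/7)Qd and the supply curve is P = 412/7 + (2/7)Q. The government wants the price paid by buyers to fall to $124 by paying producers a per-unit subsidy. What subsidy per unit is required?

Required subsidy s = $6 per unit

At a buyer price of 124, quantity demanded is 1117 − 7·124 = 249.
Sellers supply 249 only when they receive Ps = 412/7 + (2/7)·249 = 130.
s = Ps − Pb = 130 − 124 = 6.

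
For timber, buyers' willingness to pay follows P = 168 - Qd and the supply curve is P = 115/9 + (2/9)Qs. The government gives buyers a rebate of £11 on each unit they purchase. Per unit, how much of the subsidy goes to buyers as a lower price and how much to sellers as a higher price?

Buyers gain £9 per unit; sellers gain £2 per unit

Pre-subsidy: 168 - Q = 115/9 + (2/9)Q gives Q* = 127 and P* = 41.
With the rebate, buyers effectively pay Pb = Ps − 11, where Ps is the price sellers receive.
On the curves, Pb = 168 - Q and Ps = 115/9 + (2/9)Q; the wedge Ps − Pb = 11 gives 115/9 + (2/9)Q − (168 - Q) = 11, so Q' = 136.
Then Pb = 168 − 1·136 = 32 and Ps = 115/9 + (2/9)·136 = 43.
Buyers' price falls by P* − Pb = 41 − 32 = 9; sellers' price rises by Ps − P* = 43 − 41 = 2.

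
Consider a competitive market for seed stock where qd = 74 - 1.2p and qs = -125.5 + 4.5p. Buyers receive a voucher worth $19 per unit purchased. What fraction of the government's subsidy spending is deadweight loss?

DWL / government spending = 0.18

Pre-subsidy: 74 - 1.2p = -125.5 + 4.5p gives p* = 35, q* = 32.
With the rebate, buyers effectively pay pb = ps − 19, where ps is the price sellers receive.
Demand in terms of ps becomes qd = 74 − 1.2(ps − 19) = 96.8 - 1.2ps. Setting this equal to supply: 96.8 - 1.2ps = -125.5 + 4.5ps, so ps = 39.
Buyers pay pb = 39 − 19 = 20; q' = -125.5 + 4.5·39 = 50.
ΔCS = ½(32 + 50)(35 − 20) = 615; ΔPS = ½(32 + 50)(39 − 35) = 164.
Government spending = 19 × 50 = 950.
DWL = ½ × 19 × (50 − 32) = 171; fraction = 171 / 950 = 0.18.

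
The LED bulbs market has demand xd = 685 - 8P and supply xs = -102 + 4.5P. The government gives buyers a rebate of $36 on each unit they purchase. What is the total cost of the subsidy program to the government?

Government cost = $10260

Pre-subsidy: 685 - 8P = -102 + 4.5P gives P* = 62.96, x* = 181.32.
With the rebate, buyers effectively pay Pb = Ps − 36, where Ps is the price sellers receive.
Demand in terms of Ps becomes xd = 685 − 8(Ps − 36) = 973 - 8Ps. Setting this equal to supply: 973 - 8Ps = -102 + 4.5Ps, so Ps = 86.
Buyers pay Pb = 86 − 36 = 50; x' = -102 + 4.5·86 = 285.
Government outlay = subsidy × quantity = 36 × 285 = 10260.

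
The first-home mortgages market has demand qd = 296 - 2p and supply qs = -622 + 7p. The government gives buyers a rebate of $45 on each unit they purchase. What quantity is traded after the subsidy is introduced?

Pre-subsidy: 296 - 2p = -622 + 7p gives p* = 102, q* = 92.
With the rebate, buyers effectively pay pb = ps − 45, where ps is the price sellers receive.
Demand in terms of ps becomes qd = 296 − 2(ps − 45) = 386 - 2ps. Setting this equal to supply: 386 - 2ps = -622 + 7ps, so ps = 112.
Buyers pay pb = 112 − 45 = 67; q' = -622 + 7·112 = 162.

q' = 162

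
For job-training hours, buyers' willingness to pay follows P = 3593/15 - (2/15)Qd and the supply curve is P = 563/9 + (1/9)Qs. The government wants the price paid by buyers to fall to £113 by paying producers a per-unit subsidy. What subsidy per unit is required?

At a buyer price of 113, quantity demanded is 1796.5 − 7.5·113 = 949.
Sellers supply 949 only when they receive Ps = 563/9 + (1/9)·949 = 168.
s = Ps − Pb = 168 − 113 = 55.

Required subsidy s = £55 per unit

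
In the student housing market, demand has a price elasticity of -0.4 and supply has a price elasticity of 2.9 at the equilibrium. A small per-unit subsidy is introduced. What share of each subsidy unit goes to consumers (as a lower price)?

For a small subsidy around the equilibrium, the benefit split depends on the relative slopes, which at a point are proportional to the elasticities.
Buyer share = εs/(εs + |εd|) = 2.9/(2.9 + 0.4) = 29/33; seller share = |εd|/(εs + |εd|) = 4/33.

Consumer share = 29/33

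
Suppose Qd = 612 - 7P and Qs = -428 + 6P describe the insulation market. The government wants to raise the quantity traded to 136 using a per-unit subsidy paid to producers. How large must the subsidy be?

Required subsidy s = 26 per unit

At Q = 136, invert demand for the buyer price: Pb = (612 − 136)/7 = 68; invert supply for the seller price: Ps = (136 − (-428))/6 = 94.
The subsidy must fill the gap: s = Ps − Pb = 94 − 68 = 26.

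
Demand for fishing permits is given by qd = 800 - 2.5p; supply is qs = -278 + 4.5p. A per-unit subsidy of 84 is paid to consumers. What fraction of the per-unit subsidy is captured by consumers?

Pre-subsidy: 800 - 2.5p = -278 + 4.5p gives p* = 154, q* = 415.
With the rebate, buyers effectively pay pb = ps − 84, where ps is the price sellers receive.
Demand in terms of ps becomes qd = 800 − 2.5(ps − 84) = 1010 - 2.5ps. Setting this equal to supply: 1010 - 2.5ps = -278 + 4.5ps, so ps = 184.
Buyers pay pb = 184 − 84 = 100; q' = -278 + 4.5·184 = 550.
Buyers' price falls by p* − pb = 154 − 100 = 54; sellers' price rises by ps − p* = 184 − 154 = 30.
So consumers capture 54/84 = 9/14 of each unit of subsidy.

Consumer share = 9/14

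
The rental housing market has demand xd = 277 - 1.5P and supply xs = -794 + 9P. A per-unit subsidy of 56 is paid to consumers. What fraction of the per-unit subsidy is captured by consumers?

Consumer share = 6/7

Pre-subsidy: 277 - 1.5P = -794 + 9P gives P* = 102, x* = 124.
With the rebate, buyers effectively pay Pb = Ps − 56, where Ps is the price sellers receive.
Demand in terms of Ps becomes xd = 277 − 1.5(Ps − 56) = 361 - 1.5Ps. Setting this equal to supply: 361 - 1.5Ps = -794 + 9Ps, so Ps = 110.
Buyers pay Pb = 110 − 56 = 54; x' = -794 + 9·110 = 196.
Buyers' price falls by P* − Pb = 102 − 54 = 48; sellers' price rises by Ps − P* = 110 − 102 = 8.
So consumers capture 48/56 = 6/7 of each unit of subsidy.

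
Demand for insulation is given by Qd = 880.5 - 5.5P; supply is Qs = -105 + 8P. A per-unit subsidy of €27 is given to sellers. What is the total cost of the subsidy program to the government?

Pre-subsidy: 880.5 - 5.5P = -105 + 8P gives P* = 73, Q* = 479.
With the subsidy, sellers receive Ps = Pb + 27 for each unit, where Pb is the price buyers pay.
Supply in terms of Pb becomes Qs = -105 + 8(Pb + 27) = 111 + 8Pb. Setting this equal to demand: 880.5 - 5.5Pb = 111 + 8Pb, so Pb = 57.
Sellers receive Ps = 57 + 27 = 84; Q' = 880.5 − 5.5·57 = 567.
Government outlay = subsidy × quantity = 27 × 567 = 15309.

Government cost = €15309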